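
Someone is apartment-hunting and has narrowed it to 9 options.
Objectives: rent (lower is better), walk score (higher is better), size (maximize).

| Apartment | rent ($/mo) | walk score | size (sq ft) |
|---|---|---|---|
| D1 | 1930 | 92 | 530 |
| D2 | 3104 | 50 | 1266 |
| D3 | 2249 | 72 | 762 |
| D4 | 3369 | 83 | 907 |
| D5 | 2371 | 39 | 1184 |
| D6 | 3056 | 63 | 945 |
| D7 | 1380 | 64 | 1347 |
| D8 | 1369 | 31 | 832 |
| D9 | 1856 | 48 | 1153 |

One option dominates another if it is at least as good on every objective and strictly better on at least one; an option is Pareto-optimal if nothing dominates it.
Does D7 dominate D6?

Yes

D7 vs D6: rent 1380≤3056, walk score 64≥63, size 1347≥945 — D7 is at least as good on every objective with at least one strict improvement.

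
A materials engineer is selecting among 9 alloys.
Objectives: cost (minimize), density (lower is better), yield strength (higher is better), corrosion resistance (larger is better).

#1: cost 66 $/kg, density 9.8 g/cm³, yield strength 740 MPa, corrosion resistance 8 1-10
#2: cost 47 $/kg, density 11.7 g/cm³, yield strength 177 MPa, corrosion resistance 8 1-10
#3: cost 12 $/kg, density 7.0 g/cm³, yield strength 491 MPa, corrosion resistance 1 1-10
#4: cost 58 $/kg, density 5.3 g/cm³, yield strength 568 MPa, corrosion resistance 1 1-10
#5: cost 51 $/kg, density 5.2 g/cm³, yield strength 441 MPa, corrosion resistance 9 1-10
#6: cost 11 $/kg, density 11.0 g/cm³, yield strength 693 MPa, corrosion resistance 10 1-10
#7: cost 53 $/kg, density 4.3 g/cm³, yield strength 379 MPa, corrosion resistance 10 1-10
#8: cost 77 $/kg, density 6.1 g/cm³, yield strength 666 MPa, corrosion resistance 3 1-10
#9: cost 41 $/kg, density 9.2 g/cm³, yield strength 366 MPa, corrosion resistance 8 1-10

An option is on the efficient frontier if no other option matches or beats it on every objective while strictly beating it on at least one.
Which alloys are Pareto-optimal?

#1: not dominated (best yield strength).
#2: dominated by #6 (cost 11≤47, density 11.0≤11.7, yield strength 693≥177, corrosion resistance 10≥8).
#3: not dominated.
#4: not dominated.
#5: not dominated.
#6: not dominated (best cost).
#7: not dominated (best density).
#8: not dominated.
#9: not dominated.

#1, #3, #4, #5, #6, #7, #8, #9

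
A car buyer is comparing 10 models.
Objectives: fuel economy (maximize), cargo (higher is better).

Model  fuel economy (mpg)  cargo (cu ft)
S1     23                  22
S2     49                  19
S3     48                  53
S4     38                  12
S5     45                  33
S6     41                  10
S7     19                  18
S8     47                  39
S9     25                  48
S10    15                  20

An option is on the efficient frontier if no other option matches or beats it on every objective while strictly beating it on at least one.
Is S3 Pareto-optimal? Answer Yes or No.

Yes

S1: worse on fuel economy (23 vs 48).
S2: worse on cargo (19 vs 53).
S4: worse on fuel economy (38 vs 48).
S5: worse on fuel economy (45 vs 48).
S6: worse on fuel economy (41 vs 48).
S7: worse on fuel economy (19 vs 48).
S8: worse on fuel economy (47 vs 48).
S9: worse on fuel economy (25 vs 48).
S10: worse on fuel economy (15 vs 48).
No option is at least as good as S3 on every objective and strictly better on one.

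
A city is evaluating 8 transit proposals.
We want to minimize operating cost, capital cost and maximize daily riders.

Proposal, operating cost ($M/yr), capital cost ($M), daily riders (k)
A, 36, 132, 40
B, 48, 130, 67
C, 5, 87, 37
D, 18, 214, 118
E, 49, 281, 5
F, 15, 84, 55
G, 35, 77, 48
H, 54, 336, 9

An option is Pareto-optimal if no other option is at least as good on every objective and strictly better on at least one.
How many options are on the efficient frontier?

5

A: dominated by F (operating cost 15≤36, capital cost 84≤132, daily riders 55≥40).
B: not dominated.
C: not dominated (best operating cost).
D: not dominated (best daily riders).
E: dominated by A (operating cost 36≤49, capital cost 132≤281, daily riders 40≥5).
F: not dominated.
G: not dominated (best capital cost).
H: dominated by A (operating cost 36≤54, capital cost 132≤336, daily riders 40≥9).
Pareto-optimal: B, C, D, F, G → 5.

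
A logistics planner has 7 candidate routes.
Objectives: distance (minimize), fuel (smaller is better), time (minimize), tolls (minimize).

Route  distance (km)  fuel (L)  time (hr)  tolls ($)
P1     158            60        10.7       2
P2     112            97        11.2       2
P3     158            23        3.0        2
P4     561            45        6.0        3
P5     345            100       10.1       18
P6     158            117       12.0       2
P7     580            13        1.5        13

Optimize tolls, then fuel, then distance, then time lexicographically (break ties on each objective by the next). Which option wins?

First minimize tolls: best is 2, kept {P1, P2, P3, P6}.
Then minimize fuel: best is 23, kept {P3}.

P3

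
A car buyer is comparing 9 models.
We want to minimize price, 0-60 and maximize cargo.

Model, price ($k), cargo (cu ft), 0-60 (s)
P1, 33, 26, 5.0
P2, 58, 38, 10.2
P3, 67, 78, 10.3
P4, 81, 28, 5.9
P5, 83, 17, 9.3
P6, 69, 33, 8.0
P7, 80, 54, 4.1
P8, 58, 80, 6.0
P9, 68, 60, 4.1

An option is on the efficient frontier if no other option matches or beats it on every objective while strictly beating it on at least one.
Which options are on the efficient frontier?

P1: not dominated (best price).
P2: dominated by P8 (price 58≤58, cargo 80≥38, 0-60 6.0≤10.2).
P3: dominated by P8 (price 58≤67, cargo 80≥78, 0-60 6.0≤10.3).
P4: dominated by P7 (price 80≤81, cargo 54≥28, 0-60 4.1≤5.9).
P5: dominated by P1 (price 33≤83, cargo 26≥17, 0-60 5.0≤9.3).
P6: dominated by P8 (price 58≤69, cargo 80≥33, 0-60 6.0≤8.0).
P7: dominated by P9 (price 68≤80, cargo 60≥54, 0-60 4.1≤4.1).
P8: not dominated (best cargo).
P9: not dominated.

P1, P8, P9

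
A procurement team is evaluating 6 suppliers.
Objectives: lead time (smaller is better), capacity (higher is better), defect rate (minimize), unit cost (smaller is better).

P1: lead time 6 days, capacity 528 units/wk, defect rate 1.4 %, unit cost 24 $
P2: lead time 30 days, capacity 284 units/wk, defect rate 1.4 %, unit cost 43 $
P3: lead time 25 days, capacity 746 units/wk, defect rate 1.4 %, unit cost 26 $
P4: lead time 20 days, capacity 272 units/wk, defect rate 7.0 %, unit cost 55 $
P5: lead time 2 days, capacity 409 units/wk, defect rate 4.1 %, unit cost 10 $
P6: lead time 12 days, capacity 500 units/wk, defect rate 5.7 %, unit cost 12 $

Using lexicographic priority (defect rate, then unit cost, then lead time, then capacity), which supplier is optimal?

P1

First minimize defect rate: best is 1.4, kept {P1, P2, P3}.
Then minimize unit cost: best is 24, kept {P1}.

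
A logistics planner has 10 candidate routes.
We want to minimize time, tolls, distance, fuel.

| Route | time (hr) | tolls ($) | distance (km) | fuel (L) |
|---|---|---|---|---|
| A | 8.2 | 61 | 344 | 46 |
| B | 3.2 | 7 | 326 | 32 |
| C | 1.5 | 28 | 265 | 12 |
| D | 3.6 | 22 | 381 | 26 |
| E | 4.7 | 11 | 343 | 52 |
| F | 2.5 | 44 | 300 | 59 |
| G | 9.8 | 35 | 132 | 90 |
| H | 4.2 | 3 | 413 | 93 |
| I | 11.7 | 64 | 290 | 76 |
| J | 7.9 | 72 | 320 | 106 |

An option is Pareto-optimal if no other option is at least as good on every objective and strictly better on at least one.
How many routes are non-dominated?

5

A: dominated by B (time 3.2≤8.2, tolls 7≤61, distance 326≤344, fuel 32≤46).
B: not dominated.
C: not dominated (best time).
D: not dominated.
E: dominated by B (time 3.2≤4.7, tolls 7≤11, distance 326≤343, fuel 32≤52).
F: dominated by C (time 1.5≤2.5, tolls 28≤44, distance 265≤300, fuel 12≤59).
G: not dominated (best distance).
H: not dominated (best tolls).
I: dominated by C (time 1.5≤11.7, tolls 28≤64, distance 265≤290, fuel 12≤76).
J: dominated by C (time 1.5≤7.9, tolls 28≤72, distance 265≤320, fuel 12≤106).
Pareto-optimal: B, C, D, G, H → 5.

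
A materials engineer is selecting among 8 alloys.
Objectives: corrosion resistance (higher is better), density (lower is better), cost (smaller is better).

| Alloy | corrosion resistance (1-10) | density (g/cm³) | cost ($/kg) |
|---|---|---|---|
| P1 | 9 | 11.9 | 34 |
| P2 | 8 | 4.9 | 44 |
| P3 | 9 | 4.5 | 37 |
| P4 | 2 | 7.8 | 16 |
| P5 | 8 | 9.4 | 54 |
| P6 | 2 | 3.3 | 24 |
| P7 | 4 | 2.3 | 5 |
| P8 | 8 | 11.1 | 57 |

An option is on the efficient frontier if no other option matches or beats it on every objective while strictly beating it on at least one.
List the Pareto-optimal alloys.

P1, P3, P7

P1: not dominated.
P2: dominated by P3 (corrosion resistance 9≥8, density 4.5≤4.9, cost 37≤44).
P3: not dominated.
P4: dominated by P7 (corrosion resistance 4≥2, density 2.3≤7.8, cost 5≤16).
P5: dominated by P2 (corrosion resistance 8≥8, density 4.9≤9.4, cost 44≤54).
P6: dominated by P7 (corrosion resistance 4≥2, density 2.3≤3.3, cost 5≤24).
P7: not dominated (best density).
P8: dominated by P2 (corrosion resistance 8≥8, density 4.9≤11.1, cost 44≤57).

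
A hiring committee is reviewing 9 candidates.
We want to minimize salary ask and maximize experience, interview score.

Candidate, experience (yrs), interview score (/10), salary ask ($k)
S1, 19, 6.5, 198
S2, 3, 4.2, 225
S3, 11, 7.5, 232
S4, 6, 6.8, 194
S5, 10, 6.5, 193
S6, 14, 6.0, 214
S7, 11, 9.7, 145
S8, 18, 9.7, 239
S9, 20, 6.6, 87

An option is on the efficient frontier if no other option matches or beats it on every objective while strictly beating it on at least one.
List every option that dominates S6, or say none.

S1, S9

S1: experience 19≥14, interview score 6.5≥6.0, salary ask 198≤214 — dominates S6.
S9: experience 20≥14, interview score 6.6≥6.0, salary ask 87≤214 — dominates S6.
Others (S2, S3, S4, S5, S7, S8) are each worse than S6 on at least one objective.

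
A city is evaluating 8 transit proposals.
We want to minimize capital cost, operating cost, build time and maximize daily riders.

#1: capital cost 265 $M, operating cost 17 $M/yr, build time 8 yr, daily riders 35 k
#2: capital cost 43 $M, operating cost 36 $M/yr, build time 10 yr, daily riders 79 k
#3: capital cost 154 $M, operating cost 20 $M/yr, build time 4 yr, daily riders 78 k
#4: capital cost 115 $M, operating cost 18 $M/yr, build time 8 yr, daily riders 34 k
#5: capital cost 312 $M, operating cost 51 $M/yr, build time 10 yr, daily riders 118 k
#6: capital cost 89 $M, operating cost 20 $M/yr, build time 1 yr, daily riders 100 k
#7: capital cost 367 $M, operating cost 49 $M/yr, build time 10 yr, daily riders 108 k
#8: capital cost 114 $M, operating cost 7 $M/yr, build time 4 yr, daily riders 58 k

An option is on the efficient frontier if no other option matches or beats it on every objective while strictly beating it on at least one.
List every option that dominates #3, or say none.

#6

#6: capital cost 89≤154, operating cost 20≤20, build time 1≤4, daily riders 100≥78 — dominates #3.
Others (#1, #2, #4, #5, #7, #8) are each worse than #3 on at least one objective.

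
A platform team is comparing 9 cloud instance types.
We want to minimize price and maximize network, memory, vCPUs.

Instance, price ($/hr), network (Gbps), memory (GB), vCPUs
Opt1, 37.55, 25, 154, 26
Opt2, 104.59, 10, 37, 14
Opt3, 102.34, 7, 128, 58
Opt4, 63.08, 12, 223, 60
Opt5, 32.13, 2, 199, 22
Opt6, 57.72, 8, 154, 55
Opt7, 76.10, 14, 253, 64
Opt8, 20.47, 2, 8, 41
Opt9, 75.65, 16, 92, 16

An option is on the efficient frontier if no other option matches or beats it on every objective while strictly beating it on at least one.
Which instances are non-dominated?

Opt1: not dominated (best network).
Opt2: dominated by Opt1 (price 37.55≤104.59, network 25≥10, memory 154≥37, vCPUs 26≥14).
Opt3: dominated by Opt4 (price 63.08≤102.34, network 12≥7, memory 223≥128, vCPUs 60≥58).
Opt4: not dominated.
Opt5: not dominated.
Opt6: not dominated.
Opt7: not dominated (best memory).
Opt8: not dominated (best price).
Opt9: dominated by Opt1 (price 37.55≤75.65, network 25≥16, memory 154≥92, vCPUs 26≥16).

Opt1, Opt4, Opt5, Opt6, Opt7, Opt8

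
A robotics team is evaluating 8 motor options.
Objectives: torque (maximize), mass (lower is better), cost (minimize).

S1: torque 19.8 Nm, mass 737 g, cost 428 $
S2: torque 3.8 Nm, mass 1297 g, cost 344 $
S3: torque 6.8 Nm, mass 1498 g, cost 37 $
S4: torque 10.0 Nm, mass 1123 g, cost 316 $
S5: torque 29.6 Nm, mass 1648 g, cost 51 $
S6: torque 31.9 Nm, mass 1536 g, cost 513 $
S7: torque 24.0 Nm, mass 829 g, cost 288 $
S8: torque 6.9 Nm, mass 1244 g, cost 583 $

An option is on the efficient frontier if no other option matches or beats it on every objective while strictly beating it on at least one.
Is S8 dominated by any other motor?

Yes

S1 vs S8: torque 19.8≥6.9, mass 737≤1244, cost 428≤583 — S1 is at least as good on every objective and strictly better on at least one, so S1 dominates S8.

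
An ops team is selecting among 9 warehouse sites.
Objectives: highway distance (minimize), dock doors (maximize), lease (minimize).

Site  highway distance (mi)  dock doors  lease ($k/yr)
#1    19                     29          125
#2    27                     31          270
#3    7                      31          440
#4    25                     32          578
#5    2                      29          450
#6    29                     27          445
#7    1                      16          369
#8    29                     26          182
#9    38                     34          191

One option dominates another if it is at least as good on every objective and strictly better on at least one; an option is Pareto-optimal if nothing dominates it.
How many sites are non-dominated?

#1: not dominated (best lease).
#2: not dominated.
#3: not dominated.
#4: not dominated.
#5: not dominated.
#6: dominated by #1 (highway distance 19≤29, dock doors 29≥27, lease 125≤445).
#7: not dominated (best highway distance).
#8: dominated by #1 (highway distance 19≤29, dock doors 29≥26, lease 125≤182).
#9: not dominated (best dock doors).
Pareto-optimal: #1, #2, #3, #4, #5, #7, #9 → 7.

7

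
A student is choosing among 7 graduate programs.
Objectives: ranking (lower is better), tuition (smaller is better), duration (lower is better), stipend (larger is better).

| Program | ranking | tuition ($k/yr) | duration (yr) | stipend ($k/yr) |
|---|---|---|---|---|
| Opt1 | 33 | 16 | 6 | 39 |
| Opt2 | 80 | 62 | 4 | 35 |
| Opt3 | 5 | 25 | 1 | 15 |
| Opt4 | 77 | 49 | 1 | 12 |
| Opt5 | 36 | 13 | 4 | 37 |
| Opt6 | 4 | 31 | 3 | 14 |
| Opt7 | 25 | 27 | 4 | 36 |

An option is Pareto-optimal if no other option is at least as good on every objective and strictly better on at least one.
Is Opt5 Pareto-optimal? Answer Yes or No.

Yes

Opt1: worse on tuition (16 vs 13).
Opt2: worse on ranking (80 vs 36).
Opt3: worse on tuition (25 vs 13).
Opt4: worse on ranking (77 vs 36).
Opt6: worse on tuition (31 vs 13).
Opt7: worse on tuition (27 vs 13).
No option is at least as good as Opt5 on every objective and strictly better on one.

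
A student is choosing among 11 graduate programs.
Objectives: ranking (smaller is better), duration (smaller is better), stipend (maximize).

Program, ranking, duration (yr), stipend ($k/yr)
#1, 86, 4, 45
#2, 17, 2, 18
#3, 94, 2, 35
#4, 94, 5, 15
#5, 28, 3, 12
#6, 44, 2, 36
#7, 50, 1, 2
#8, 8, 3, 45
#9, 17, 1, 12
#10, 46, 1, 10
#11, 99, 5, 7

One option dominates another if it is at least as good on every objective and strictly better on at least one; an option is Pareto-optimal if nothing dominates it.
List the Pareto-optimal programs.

#2, #6, #8, #9

#1: dominated by #8 (ranking 8≤86, duration 3≤4, stipend 45≥45).
#2: not dominated.
#3: dominated by #6 (ranking 44≤94, duration 2≤2, stipend 36≥35).
#4: dominated by #1 (ranking 86≤94, duration 4≤5, stipend 45≥15).
#5: dominated by #2 (ranking 17≤28, duration 2≤3, stipend 18≥12).
#6: not dominated.
#7: dominated by #9 (ranking 17≤50, duration 1≤1, stipend 12≥2).
#8: not dominated (best ranking).
#9: not dominated.
#10: dominated by #9 (ranking 17≤46, duration 1≤1, stipend 12≥10).
#11: dominated by #1 (ranking 86≤99, duration 4≤5, stipend 45≥7).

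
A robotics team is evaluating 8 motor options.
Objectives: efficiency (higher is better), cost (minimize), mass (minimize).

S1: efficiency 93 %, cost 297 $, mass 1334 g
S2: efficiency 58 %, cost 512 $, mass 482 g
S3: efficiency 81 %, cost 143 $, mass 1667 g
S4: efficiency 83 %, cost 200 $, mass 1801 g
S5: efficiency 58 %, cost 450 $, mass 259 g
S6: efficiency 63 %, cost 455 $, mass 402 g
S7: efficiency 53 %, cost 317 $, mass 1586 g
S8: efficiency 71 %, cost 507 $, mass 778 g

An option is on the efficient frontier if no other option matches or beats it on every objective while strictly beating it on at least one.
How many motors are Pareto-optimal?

S1: not dominated (best efficiency).
S2: dominated by S5 (efficiency 58≥58, cost 450≤512, mass 259≤482).
S3: not dominated (best cost).
S4: not dominated.
S5: not dominated (best mass).
S6: not dominated.
S7: dominated by S1 (efficiency 93≥53, cost 297≤317, mass 1334≤1586).
S8: not dominated.
Pareto-optimal: S1, S3, S4, S5, S6, S8 → 6.

6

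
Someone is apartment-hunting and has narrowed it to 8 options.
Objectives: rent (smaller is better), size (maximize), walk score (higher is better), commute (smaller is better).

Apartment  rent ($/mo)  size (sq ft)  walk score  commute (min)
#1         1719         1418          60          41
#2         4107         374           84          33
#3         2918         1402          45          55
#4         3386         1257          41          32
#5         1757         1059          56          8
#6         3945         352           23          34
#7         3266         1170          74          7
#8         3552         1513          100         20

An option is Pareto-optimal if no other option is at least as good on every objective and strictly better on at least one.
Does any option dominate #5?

#1: worse on commute (41 vs 8).
#2: worse on rent (4107 vs 1757).
#3: worse on rent (2918 vs 1757).
#4: worse on rent (3386 vs 1757).
#6: worse on rent (3945 vs 1757).
#7: worse on rent (3266 vs 1757).
#8: worse on rent (3552 vs 1757).
No option is at least as good as #5 on every objective and strictly better on one.

No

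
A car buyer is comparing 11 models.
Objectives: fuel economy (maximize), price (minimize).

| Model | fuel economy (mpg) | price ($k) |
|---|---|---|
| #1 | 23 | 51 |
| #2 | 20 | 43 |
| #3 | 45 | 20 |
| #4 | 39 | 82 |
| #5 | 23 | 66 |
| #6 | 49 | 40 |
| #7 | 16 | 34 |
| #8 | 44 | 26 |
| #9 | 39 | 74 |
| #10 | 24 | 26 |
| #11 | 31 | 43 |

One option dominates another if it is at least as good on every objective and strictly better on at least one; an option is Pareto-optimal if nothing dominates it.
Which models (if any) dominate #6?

none

#1: worse on fuel economy (23 vs 49).
#2: worse on fuel economy (20 vs 49).
#3: worse on fuel economy (45 vs 49).
#4: worse on fuel economy (39 vs 49).
#5: worse on fuel economy (23 vs 49).
#7: worse on fuel economy (16 vs 49).
#8: worse on fuel economy (44 vs 49).
#9: worse on fuel economy (39 vs 49).
#10: worse on fuel economy (24 vs 49).
#11: worse on fuel economy (31 vs 49).
No option dominates #6.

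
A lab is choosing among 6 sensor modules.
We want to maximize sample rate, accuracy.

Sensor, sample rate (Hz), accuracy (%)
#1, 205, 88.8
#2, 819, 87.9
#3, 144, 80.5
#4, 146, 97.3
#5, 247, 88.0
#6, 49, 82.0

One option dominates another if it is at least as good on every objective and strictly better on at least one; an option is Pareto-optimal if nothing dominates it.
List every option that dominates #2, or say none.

none

#1: worse on sample rate (205 vs 819).
#3: worse on sample rate (144 vs 819).
#4: worse on sample rate (146 vs 819).
#5: worse on sample rate (247 vs 819).
#6: worse on sample rate (49 vs 819).
No option dominates #2.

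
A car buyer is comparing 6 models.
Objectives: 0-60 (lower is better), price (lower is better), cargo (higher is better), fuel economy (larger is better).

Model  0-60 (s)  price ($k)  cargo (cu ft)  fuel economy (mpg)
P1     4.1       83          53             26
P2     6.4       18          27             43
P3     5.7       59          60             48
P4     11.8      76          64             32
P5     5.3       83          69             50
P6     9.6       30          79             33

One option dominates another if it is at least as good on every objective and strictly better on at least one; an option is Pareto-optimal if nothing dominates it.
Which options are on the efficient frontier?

P1, P2, P3, P5, P6

P1: not dominated (best 0-60).
P2: not dominated (best price).
P3: not dominated.
P4: dominated by P6 (0-60 9.6≤11.8, price 30≤76, cargo 79≥64, fuel economy 33≥32).
P5: not dominated (best fuel economy).
P6: not dominated (best cargo).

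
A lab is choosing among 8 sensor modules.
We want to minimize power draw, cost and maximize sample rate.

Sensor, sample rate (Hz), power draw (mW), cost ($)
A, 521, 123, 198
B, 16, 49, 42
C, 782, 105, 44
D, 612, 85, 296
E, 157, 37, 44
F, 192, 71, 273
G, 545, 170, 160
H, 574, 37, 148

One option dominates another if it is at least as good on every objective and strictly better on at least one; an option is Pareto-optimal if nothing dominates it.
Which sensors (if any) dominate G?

C, H

C: sample rate 782≥545, power draw 105≤170, cost 44≤160 — dominates G.
H: sample rate 574≥545, power draw 37≤170, cost 148≤160 — dominates G.
Others (A, B, D, E, F) are each worse than G on at least one objective.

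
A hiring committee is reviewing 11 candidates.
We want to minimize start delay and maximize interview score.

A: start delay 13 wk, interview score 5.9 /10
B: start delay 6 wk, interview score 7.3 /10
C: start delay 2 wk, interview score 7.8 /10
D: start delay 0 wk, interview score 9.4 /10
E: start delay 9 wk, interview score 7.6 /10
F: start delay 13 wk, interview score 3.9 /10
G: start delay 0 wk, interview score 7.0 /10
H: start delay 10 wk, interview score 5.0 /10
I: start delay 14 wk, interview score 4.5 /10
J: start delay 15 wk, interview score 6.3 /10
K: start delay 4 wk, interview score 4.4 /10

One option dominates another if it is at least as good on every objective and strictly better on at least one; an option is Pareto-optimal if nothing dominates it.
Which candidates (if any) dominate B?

C, D

C: start delay 2≤6, interview score 7.8≥7.3 — dominates B.
D: start delay 0≤6, interview score 9.4≥7.3 — dominates B.
Others (A, E, F, G, H, I, J, K) are each worse than B on at least one objective.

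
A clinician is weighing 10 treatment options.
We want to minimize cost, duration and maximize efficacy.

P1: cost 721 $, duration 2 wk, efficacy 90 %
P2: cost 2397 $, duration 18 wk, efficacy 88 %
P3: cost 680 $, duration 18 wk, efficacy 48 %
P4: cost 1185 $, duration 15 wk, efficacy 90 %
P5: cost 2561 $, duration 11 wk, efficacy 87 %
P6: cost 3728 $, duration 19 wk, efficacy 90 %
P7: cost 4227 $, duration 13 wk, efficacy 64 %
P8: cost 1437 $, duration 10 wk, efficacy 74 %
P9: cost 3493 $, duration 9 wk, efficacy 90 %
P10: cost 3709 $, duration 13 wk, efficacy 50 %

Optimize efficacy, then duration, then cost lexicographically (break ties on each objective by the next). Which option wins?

P1

First maximize efficacy: best is 90, kept {P1, P4, P6, P9}.
Then minimize duration: best is 2, kept {P1}.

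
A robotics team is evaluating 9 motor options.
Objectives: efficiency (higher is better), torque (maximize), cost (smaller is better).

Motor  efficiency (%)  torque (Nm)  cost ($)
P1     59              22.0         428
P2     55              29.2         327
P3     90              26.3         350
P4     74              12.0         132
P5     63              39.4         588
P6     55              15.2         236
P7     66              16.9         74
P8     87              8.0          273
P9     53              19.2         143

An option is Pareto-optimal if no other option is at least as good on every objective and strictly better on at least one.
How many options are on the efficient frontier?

7

P1: dominated by P3 (efficiency 90≥59, torque 26.3≥22.0, cost 350≤428).
P2: not dominated.
P3: not dominated (best efficiency).
P4: not dominated.
P5: not dominated (best torque).
P6: dominated by P7 (efficiency 66≥55, torque 16.9≥15.2, cost 74≤236).
P7: not dominated (best cost).
P8: not dominated.
P9: not dominated.
Pareto-optimal: P2, P3, P4, P5, P7, P8, P9 → 7.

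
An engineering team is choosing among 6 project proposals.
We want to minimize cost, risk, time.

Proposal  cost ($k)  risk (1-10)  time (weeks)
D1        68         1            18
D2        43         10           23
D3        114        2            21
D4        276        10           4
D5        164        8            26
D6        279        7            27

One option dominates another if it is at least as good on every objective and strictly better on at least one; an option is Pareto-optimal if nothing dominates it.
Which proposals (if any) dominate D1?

none

D2: worse on risk (10 vs 1).
D3: worse on cost (114 vs 68).
D4: worse on cost (276 vs 68).
D5: worse on cost (164 vs 68).
D6: worse on cost (279 vs 68).
No option dominates D1.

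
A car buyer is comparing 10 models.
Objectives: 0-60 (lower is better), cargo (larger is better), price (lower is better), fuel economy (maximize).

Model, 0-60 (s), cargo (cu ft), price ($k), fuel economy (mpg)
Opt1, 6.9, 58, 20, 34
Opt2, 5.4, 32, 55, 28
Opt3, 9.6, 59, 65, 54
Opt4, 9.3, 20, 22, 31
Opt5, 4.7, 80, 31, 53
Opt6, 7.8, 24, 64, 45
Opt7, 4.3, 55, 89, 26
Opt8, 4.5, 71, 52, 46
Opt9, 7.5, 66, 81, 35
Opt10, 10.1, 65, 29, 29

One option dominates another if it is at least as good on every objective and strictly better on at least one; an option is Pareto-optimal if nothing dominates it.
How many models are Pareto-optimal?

Opt1: not dominated (best price).
Opt2: dominated by Opt5 (0-60 4.7≤5.4, cargo 80≥32, price 31≤55, fuel economy 53≥28).
Opt3: not dominated (best fuel economy).
Opt4: dominated by Opt1 (0-60 6.9≤9.3, cargo 58≥20, price 20≤22, fuel economy 34≥31).
Opt5: not dominated (best cargo).
Opt6: dominated by Opt5 (0-60 4.7≤7.8, cargo 80≥24, price 31≤64, fuel economy 53≥45).
Opt7: not dominated (best 0-60).
Opt8: not dominated.
Opt9: dominated by Opt5 (0-60 4.7≤7.5, cargo 80≥66, price 31≤81, fuel economy 53≥35).
Opt10: not dominated.
Pareto-optimal: Opt1, Opt3, Opt5, Opt7, Opt8, Opt10 → 6.

6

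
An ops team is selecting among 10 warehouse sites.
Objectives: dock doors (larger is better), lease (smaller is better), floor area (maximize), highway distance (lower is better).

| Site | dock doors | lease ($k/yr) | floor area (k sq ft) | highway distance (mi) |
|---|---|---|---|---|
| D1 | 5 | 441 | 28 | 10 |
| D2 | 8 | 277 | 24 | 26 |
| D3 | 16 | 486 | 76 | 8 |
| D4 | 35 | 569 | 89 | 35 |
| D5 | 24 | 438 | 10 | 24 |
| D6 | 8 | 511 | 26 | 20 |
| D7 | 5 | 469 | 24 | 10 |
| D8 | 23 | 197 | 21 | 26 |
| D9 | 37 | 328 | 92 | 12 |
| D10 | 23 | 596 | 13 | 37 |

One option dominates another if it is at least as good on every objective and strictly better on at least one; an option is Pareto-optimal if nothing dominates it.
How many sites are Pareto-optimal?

5

D1: not dominated.
D2: not dominated.
D3: not dominated (best highway distance).
D4: dominated by D9 (dock doors 37≥35, lease 328≤569, floor area 92≥89, highway distance 12≤35).
D5: dominated by D9 (dock doors 37≥24, lease 328≤438, floor area 92≥10, highway distance 12≤24).
D6: dominated by D3 (dock doors 16≥8, lease 486≤511, floor area 76≥26, highway distance 8≤20).
D7: dominated by D1 (dock doors 5≥5, lease 441≤469, floor area 28≥24, highway distance 10≤10).
D8: not dominated (best lease).
D9: not dominated (best dock doors).
D10: dominated by D4 (dock doors 35≥23, lease 569≤596, floor area 89≥13, highway distance 35≤37).
Pareto-optimal: D1, D2, D3, D8, D9 → 5.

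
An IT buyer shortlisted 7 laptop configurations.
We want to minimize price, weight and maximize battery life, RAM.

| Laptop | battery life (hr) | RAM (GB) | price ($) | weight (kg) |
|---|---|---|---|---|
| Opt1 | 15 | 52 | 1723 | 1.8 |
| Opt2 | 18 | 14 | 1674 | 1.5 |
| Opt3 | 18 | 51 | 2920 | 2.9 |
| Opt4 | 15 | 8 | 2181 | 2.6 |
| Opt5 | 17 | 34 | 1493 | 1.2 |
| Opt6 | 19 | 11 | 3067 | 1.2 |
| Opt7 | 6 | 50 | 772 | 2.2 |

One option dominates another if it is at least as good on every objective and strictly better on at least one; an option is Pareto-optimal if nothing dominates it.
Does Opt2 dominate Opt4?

Yes

Opt2 vs Opt4: battery life 18≥15, RAM 14≥8, price 1674≤2181, weight 1.5≤2.6 — Opt2 is at least as good on every objective with at least one strict improvement.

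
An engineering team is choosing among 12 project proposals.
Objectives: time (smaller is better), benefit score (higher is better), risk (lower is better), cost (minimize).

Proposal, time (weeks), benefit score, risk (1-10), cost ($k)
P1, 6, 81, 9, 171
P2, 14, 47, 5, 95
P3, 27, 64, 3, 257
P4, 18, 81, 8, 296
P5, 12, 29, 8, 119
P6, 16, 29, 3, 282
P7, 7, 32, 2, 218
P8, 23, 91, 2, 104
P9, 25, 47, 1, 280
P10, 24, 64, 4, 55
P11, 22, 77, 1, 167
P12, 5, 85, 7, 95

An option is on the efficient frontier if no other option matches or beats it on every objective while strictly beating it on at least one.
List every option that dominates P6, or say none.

P7

P7: time 7≤16, benefit score 32≥29, risk 2≤3, cost 218≤282 — dominates P6.
Others (P1, P2, P3, P4, P5, P8, P9, P10, P11, P12) are each worse than P6 on at least one objective.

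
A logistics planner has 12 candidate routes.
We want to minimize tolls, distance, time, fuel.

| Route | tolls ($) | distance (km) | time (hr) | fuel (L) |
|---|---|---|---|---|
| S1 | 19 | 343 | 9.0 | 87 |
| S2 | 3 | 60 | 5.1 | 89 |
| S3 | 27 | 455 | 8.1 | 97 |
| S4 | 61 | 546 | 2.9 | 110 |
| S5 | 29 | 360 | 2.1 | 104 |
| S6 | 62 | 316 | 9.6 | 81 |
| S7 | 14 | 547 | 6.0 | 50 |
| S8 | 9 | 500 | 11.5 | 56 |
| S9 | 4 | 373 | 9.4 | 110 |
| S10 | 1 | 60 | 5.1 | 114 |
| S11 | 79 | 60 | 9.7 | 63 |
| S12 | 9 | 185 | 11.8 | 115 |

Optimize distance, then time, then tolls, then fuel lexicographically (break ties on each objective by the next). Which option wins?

First minimize distance: best is 60, kept {S2, S10, S11}.
Then minimize time: best is 5.1, kept {S2, S10}.
Then minimize tolls: best is 1, kept {S10}.

S10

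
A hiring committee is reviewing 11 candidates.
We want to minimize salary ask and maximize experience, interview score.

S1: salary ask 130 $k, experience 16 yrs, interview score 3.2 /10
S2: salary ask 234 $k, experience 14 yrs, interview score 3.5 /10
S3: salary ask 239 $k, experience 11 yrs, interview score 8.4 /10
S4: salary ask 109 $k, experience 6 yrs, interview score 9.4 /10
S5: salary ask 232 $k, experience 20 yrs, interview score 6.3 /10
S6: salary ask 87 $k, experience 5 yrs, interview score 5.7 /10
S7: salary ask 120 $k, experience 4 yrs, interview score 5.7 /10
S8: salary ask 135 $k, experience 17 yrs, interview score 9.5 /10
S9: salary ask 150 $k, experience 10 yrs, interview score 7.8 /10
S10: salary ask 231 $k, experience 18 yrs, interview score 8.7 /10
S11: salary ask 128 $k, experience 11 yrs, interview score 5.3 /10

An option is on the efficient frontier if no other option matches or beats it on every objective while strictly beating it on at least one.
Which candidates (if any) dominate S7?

S4, S6

S4: salary ask 109≤120, experience 6≥4, interview score 9.4≥5.7 — dominates S7.
S6: salary ask 87≤120, experience 5≥4, interview score 5.7≥5.7 — dominates S7.
Others (S1, S2, S3, S5, S8, S9, S10, S11) are each worse than S7 on at least one objective.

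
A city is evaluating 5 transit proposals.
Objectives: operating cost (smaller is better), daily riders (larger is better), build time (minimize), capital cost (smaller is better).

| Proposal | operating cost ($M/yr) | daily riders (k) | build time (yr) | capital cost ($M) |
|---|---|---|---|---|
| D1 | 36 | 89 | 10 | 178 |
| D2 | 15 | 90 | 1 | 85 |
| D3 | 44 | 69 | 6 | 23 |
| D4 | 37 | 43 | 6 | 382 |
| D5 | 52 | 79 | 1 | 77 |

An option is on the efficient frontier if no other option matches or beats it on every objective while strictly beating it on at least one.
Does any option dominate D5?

D1: worse on build time (10 vs 1).
D2: worse on capital cost (85 vs 77).
D3: worse on daily riders (69 vs 79).
D4: worse on daily riders (43 vs 79).
No option is at least as good as D5 on every objective and strictly better on one.

No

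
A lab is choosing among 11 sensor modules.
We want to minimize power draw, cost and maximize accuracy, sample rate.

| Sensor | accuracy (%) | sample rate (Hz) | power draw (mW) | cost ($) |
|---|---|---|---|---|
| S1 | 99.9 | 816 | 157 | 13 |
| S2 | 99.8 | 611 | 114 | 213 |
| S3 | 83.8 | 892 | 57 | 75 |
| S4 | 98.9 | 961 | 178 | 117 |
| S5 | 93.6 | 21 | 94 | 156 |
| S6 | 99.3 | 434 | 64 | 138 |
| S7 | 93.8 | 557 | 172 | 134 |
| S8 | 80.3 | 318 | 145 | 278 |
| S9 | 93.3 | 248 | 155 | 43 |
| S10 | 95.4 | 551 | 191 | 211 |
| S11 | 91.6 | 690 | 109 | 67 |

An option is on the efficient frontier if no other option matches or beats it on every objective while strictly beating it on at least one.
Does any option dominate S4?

S1: worse on sample rate (816 vs 961).
S2: worse on sample rate (611 vs 961).
S3: worse on accuracy (83.8 vs 98.9).
S5: worse on accuracy (93.6 vs 98.9).
S6: worse on sample rate (434 vs 961).
S7: worse on accuracy (93.8 vs 98.9).
S8: worse on accuracy (80.3 vs 98.9).
S9: worse on accuracy (93.3 vs 98.9).
S10: worse on accuracy (95.4 vs 98.9).
S11: worse on accuracy (91.6 vs 98.9).
No option is at least as good as S4 on every objective and strictly better on one.

No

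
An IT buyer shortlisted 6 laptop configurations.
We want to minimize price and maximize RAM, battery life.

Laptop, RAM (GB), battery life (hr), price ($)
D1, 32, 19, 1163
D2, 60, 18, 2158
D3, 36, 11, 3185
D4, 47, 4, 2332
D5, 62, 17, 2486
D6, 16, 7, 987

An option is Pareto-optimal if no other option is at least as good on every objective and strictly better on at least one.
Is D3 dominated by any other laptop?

Yes

D2 vs D3: RAM 60≥36, battery life 18≥11, price 2158≤3185 — D2 is at least as good on every objective and strictly better on at least one, so D2 dominates D3.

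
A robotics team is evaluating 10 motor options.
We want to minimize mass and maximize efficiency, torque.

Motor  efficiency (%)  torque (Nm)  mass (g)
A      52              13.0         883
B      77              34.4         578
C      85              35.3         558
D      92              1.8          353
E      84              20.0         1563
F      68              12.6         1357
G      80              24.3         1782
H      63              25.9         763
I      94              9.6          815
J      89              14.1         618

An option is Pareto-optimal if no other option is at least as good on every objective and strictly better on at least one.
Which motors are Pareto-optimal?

A: dominated by B (efficiency 77≥52, torque 34.4≥13.0, mass 578≤883).
B: dominated by C (efficiency 85≥77, torque 35.3≥34.4, mass 558≤578).
C: not dominated (best torque).
D: not dominated (best mass).
E: dominated by C (efficiency 85≥84, torque 35.3≥20.0, mass 558≤1563).
F: dominated by B (efficiency 77≥68, torque 34.4≥12.6, mass 578≤1357).
G: dominated by C (efficiency 85≥80, torque 35.3≥24.3, mass 558≤1782).
H: dominated by B (efficiency 77≥63, torque 34.4≥25.9, mass 578≤763).
I: not dominated (best efficiency).
J: not dominated.

C, D, I, J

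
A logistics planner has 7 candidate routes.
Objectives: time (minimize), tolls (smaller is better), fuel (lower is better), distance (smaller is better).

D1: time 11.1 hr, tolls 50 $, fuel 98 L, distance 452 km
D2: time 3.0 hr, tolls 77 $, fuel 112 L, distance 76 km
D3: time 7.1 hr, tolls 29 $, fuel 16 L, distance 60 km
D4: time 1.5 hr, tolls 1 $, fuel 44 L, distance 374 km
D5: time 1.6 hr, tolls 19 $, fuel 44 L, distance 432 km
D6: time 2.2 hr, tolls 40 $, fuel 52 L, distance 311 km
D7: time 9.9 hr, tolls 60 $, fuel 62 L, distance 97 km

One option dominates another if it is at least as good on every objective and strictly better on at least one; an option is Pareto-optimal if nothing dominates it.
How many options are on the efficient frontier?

4

D1: dominated by D3 (time 7.1≤11.1, tolls 29≤50, fuel 16≤98, distance 60≤452).
D2: not dominated.
D3: not dominated (best fuel).
D4: not dominated (best time).
D5: dominated by D4 (time 1.5≤1.6, tolls 1≤19, fuel 44≤44, distance 374≤432).
D6: not dominated.
D7: dominated by D3 (time 7.1≤9.9, tolls 29≤60, fuel 16≤62, distance 60≤97).
Pareto-optimal: D2, D3, D4, D6 → 4.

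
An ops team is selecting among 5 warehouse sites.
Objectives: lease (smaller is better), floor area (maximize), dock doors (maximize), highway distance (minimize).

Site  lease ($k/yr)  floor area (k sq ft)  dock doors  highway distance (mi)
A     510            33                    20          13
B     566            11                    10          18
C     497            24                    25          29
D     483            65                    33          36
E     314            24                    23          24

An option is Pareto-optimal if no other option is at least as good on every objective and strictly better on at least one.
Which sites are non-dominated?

A: not dominated (best highway distance).
B: dominated by A (lease 510≤566, floor area 33≥11, dock doors 20≥10, highway distance 13≤18).
C: not dominated.
D: not dominated (best floor area).
E: not dominated (best lease).

A, C, D, E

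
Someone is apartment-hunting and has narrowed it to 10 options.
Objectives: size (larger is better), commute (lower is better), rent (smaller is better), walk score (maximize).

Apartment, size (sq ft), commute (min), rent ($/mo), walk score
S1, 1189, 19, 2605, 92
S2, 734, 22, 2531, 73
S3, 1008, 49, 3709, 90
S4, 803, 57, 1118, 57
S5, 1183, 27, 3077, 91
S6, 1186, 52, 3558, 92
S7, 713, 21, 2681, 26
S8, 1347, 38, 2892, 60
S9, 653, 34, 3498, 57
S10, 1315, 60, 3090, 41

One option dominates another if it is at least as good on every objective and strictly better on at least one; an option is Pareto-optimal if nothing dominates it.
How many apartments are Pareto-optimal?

S1: not dominated (best commute).
S2: not dominated.
S3: dominated by S1 (size 1189≥1008, commute 19≤49, rent 2605≤3709, walk score 92≥90).
S4: not dominated (best rent).
S5: dominated by S1 (size 1189≥1183, commute 19≤27, rent 2605≤3077, walk score 92≥91).
S6: dominated by S1 (size 1189≥1186, commute 19≤52, rent 2605≤3558, walk score 92≥92).
S7: dominated by S1 (size 1189≥713, commute 19≤21, rent 2605≤2681, walk score 92≥26).
S8: not dominated (best size).
S9: dominated by S1 (size 1189≥653, commute 19≤34, rent 2605≤3498, walk score 92≥57).
S10: dominated by S8 (size 1347≥1315, commute 38≤60, rent 2892≤3090, walk score 60≥41).
Pareto-optimal: S1, S2, S4, S8 → 4.

4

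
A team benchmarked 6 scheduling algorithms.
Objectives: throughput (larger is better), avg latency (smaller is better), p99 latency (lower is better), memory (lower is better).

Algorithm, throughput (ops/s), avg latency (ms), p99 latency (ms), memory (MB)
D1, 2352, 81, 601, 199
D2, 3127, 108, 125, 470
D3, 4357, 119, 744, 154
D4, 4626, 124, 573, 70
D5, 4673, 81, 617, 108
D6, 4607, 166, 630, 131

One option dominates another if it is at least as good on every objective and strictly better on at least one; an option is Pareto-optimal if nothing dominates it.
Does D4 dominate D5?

No

D4 vs D5: D4 is worse on throughput (4626 vs 4673), so it does not dominate D5.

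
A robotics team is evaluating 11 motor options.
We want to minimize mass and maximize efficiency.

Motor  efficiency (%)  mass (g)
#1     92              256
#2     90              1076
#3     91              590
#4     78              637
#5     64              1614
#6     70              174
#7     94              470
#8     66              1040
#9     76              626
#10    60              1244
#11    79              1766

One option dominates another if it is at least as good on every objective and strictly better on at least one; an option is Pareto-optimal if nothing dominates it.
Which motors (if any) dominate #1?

none

#2: worse on efficiency (90 vs 92).
#3: worse on efficiency (91 vs 92).
#4: worse on efficiency (78 vs 92).
#5: worse on efficiency (64 vs 92).
#6: worse on efficiency (70 vs 92).
#7: worse on mass (470 vs 256).
#8: worse on efficiency (66 vs 92).
#9: worse on efficiency (76 vs 92).
#10: worse on efficiency (60 vs 92).
#11: worse on efficiency (79 vs 92).
No option dominates #1.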